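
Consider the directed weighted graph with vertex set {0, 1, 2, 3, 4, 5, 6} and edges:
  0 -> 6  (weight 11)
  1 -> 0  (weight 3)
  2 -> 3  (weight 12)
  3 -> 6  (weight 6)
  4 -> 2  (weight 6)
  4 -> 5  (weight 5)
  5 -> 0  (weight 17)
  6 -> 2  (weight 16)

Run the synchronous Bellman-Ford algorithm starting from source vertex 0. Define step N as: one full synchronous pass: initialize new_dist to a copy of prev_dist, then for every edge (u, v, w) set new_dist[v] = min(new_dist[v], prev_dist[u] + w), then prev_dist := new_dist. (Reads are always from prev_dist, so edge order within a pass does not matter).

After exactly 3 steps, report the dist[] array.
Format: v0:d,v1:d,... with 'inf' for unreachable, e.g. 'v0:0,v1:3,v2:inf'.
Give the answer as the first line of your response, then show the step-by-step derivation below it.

v0:0,v1:inf,v2:27,v3:39,v4:inf,v5:inf,v6:11

step 1: dist = v0:0,v1:inf,v2:inf,v3:inf,v4:inf,v5:inf,v6:11
step 2: dist = v0:0,v1:inf,v2:27,v3:inf,v4:inf,v5:inf,v6:11
step 3: dist = v0:0,v1:inf,v2:27,v3:39,v4:inf,v5:inf,v6:11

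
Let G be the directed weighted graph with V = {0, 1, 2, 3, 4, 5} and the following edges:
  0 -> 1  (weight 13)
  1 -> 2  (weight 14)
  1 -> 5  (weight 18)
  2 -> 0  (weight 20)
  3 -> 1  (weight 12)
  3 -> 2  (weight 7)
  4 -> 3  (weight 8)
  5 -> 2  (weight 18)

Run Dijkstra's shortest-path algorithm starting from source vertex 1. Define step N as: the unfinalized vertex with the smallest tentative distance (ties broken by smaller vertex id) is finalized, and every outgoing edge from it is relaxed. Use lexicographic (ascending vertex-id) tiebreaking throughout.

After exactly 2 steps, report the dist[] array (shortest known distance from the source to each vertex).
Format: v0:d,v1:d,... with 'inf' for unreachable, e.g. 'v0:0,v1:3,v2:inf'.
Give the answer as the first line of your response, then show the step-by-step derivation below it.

v0:34,v1:0,v2:14,v3:inf,v4:inf,v5:18

step 1: dist = v0:inf,v1:0,v2:14,v3:inf,v4:inf,v5:18
step 2: dist = v0:34,v1:0,v2:14,v3:inf,v4:inf,v5:18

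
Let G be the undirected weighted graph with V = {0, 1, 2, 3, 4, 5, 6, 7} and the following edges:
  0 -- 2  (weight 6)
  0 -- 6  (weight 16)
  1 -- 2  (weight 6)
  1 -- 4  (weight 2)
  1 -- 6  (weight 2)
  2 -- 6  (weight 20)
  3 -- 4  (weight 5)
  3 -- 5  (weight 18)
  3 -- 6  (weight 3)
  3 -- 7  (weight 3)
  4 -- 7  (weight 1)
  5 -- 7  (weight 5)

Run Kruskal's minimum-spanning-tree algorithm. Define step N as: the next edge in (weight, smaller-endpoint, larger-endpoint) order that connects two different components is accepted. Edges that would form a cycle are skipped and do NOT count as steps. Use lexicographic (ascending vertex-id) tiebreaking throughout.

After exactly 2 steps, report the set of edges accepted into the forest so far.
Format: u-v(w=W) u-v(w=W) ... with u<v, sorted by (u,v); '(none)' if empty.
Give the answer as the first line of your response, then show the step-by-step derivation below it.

1-4(w=2) 4-7(w=1)

step 1: add edge 4-7 (w=1); MST = {4-7(w=1)}
step 2: add edge 1-4 (w=2); MST = {1-4(w=2) 4-7(w=1)}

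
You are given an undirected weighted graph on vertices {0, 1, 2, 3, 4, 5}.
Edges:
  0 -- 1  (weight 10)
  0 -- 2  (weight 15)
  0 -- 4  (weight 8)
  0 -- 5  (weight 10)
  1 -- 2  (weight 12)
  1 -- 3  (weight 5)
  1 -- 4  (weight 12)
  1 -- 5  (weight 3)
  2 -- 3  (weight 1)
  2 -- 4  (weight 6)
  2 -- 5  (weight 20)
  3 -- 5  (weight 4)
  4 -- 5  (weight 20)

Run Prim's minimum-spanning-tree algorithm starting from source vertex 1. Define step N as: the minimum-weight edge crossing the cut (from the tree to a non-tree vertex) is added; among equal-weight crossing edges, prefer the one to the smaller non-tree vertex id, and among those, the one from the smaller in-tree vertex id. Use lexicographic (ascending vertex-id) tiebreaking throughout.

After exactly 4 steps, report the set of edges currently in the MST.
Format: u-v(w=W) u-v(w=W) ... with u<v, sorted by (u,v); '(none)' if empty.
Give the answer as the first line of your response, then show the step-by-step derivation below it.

1-5(w=3) 2-3(w=1) 2-4(w=6) 3-5(w=4)

step 1: add edge 1-5 (w=3); MST = {1-5(w=3)}
step 2: add edge 3-5 (w=4); MST = {1-5(w=3) 3-5(w=4)}
step 3: add edge 2-3 (w=1); MST = {1-5(w=3) 2-3(w=1) 3-5(w=4)}
step 4: add edge 2-4 (w=6); MST = {1-5(w=3) 2-3(w=1) 2-4(w=6) 3-5(w=4)}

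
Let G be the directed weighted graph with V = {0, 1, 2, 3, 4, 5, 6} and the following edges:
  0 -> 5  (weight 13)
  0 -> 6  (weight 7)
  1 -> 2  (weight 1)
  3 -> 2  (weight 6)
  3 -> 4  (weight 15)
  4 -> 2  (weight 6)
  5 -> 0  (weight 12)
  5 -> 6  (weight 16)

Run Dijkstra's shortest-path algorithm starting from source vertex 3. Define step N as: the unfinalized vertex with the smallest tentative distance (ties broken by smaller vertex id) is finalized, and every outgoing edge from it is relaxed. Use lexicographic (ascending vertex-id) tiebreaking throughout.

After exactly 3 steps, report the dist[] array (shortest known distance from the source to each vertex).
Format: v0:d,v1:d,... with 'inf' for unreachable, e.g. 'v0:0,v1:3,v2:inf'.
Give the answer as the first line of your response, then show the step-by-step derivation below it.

v0:inf,v1:inf,v2:6,v3:0,v4:15,v5:inf,v6:inf

step 1: dist = v0:inf,v1:inf,v2:6,v3:0,v4:15,v5:inf,v6:inf
step 2: dist = v0:inf,v1:inf,v2:6,v3:0,v4:15,v5:inf,v6:inf
step 3: dist = v0:inf,v1:inf,v2:6,v3:0,v4:15,v5:inf,v6:inf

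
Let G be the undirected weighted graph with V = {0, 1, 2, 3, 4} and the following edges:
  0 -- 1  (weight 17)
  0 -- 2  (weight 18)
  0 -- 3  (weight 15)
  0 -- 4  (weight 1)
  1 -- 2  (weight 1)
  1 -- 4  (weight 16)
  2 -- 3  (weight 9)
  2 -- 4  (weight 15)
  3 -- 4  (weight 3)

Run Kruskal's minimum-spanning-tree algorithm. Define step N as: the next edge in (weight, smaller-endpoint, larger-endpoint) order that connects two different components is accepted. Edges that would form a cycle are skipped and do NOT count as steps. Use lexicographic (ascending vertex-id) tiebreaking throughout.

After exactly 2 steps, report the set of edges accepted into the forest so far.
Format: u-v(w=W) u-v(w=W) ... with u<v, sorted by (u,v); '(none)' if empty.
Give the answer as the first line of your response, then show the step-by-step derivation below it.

0-4(w=1) 1-2(w=1)

step 1: add edge 0-4 (w=1); MST = {0-4(w=1)}
step 2: add edge 1-2 (w=1); MST = {0-4(w=1) 1-2(w=1)}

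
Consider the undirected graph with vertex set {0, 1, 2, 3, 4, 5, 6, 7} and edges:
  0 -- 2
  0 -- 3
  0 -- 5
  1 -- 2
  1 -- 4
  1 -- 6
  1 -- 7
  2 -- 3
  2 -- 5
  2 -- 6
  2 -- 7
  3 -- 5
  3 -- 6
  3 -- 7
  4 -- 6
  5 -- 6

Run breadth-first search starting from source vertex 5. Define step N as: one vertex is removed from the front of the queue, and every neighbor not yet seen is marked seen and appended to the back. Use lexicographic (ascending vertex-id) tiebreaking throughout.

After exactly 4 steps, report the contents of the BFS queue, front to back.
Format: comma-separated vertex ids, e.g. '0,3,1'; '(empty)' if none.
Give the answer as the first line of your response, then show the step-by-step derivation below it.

6,1,7

step 1: dequeue 5; queue=[0,2,3,6]; order=5
step 2: dequeue 0; queue=[2,3,6]; order=5,0
step 3: dequeue 2; queue=[3,6,1,7]; order=5,0,2
step 4: dequeue 3; queue=[6,1,7]; order=5,0,2,3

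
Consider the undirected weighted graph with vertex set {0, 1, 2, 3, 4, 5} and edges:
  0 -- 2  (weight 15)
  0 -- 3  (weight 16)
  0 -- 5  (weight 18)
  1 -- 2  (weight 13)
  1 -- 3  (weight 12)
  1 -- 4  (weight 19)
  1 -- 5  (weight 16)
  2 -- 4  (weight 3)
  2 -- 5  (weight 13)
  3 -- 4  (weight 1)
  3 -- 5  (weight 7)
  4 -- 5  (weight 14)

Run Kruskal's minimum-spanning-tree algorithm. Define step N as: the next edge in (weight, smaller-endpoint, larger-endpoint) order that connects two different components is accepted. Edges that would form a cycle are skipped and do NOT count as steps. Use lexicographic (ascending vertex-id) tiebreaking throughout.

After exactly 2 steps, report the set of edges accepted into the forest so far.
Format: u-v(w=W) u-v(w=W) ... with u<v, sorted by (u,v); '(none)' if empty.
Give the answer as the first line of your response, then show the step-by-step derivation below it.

2-4(w=3) 3-4(w=1)

step 1: add edge 3-4 (w=1); MST = {3-4(w=1)}
step 2: add edge 2-4 (w=3); MST = {2-4(w=3) 3-4(w=1)}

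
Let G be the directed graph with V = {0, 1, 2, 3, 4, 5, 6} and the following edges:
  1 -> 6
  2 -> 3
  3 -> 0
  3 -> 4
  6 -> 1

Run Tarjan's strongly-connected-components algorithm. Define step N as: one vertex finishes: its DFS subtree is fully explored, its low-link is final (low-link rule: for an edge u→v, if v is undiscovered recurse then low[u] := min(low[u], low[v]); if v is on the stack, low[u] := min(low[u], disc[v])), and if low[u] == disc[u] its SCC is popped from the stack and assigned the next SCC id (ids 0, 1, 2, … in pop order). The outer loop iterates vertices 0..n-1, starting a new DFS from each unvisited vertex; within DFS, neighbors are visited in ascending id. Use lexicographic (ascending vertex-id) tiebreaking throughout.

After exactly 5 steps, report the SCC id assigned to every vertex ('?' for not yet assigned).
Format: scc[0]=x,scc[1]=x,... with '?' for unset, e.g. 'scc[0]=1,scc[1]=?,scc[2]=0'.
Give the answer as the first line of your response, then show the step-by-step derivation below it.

scc[0]=0,scc[1]=1,scc[2]=?,scc[3]=3,scc[4]=2,scc[5]=?,scc[6]=1

step 1: low=(low[0]=0,low[1]=?,low[2]=?,low[3]=?,low[4]=?,low[5]=?,low[6]=?); scc=(scc[0]=0,scc[1]=?,scc[2]=?,scc[3]=?,scc[4]=?,scc[5]=?,scc[6]=?)
step 2: low=(low[0]=0,low[1]=1,low[2]=?,low[3]=?,low[4]=?,low[5]=?,low[6]=1); scc=(scc[0]=0,scc[1]=?,scc[2]=?,scc[3]=?,scc[4]=?,scc[5]=?,scc[6]=?)
step 3: low=(low[0]=0,low[1]=1,low[2]=?,low[3]=?,low[4]=?,low[5]=?,low[6]=1); scc=(scc[0]=0,scc[1]=1,scc[2]=?,scc[3]=?,scc[4]=?,scc[5]=?,scc[6]=1)
step 4: low=(low[0]=0,low[1]=1,low[2]=3,low[3]=4,low[4]=5,low[5]=?,low[6]=1); scc=(scc[0]=0,scc[1]=1,scc[2]=?,scc[3]=?,scc[4]=2,scc[5]=?,scc[6]=1)
step 5: low=(low[0]=0,low[1]=1,low[2]=3,low[3]=4,low[4]=5,low[5]=?,low[6]=1); scc=(scc[0]=0,scc[1]=1,scc[2]=?,scc[3]=3,scc[4]=2,scc[5]=?,scc[6]=1)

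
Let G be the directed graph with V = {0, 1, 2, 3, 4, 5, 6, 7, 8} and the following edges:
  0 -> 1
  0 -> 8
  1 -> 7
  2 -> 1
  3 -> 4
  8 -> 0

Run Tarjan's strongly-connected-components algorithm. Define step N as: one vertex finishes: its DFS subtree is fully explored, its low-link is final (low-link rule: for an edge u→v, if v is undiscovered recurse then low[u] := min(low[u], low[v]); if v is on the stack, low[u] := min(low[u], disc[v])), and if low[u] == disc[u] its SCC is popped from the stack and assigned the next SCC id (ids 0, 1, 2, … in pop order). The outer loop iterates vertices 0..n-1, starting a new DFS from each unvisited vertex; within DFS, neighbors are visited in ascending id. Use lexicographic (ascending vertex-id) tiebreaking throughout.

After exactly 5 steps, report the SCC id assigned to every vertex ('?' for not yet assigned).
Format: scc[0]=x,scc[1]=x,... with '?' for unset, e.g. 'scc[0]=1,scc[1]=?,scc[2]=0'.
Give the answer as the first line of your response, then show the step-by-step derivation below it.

scc[0]=2,scc[1]=1,scc[2]=3,scc[3]=?,scc[4]=?,scc[5]=?,scc[6]=?,scc[7]=0,scc[8]=2

step 1: low=(low[0]=0,low[1]=1,low[2]=?,low[3]=?,low[4]=?,low[5]=?,low[6]=?,low[7]=2,low[8]=?); scc=(scc[0]=?,scc[1]=?,scc[2]=?,scc[3]=?,scc[4]=?,scc[5]=?,scc[6]=?,scc[7]=0,scc[8]=?)
step 2: low=(low[0]=0,low[1]=1,low[2]=?,low[3]=?,low[4]=?,low[5]=?,low[6]=?,low[7]=2,low[8]=?); scc=(scc[0]=?,scc[1]=1,scc[2]=?,scc[3]=?,scc[4]=?,scc[5]=?,scc[6]=?,scc[7]=0,scc[8]=?)
step 3: low=(low[0]=0,low[1]=1,low[2]=?,low[3]=?,low[4]=?,low[5]=?,low[6]=?,low[7]=2,low[8]=0); scc=(scc[0]=?,scc[1]=1,scc[2]=?,scc[3]=?,scc[4]=?,scc[5]=?,scc[6]=?,scc[7]=0,scc[8]=?)
step 4: low=(low[0]=0,low[1]=1,low[2]=?,low[3]=?,low[4]=?,low[5]=?,low[6]=?,low[7]=2,low[8]=0); scc=(scc[0]=2,scc[1]=1,scc[2]=?,scc[3]=?,scc[4]=?,scc[5]=?,scc[6]=?,scc[7]=0,scc[8]=2)
step 5: low=(low[0]=0,low[1]=1,low[2]=4,low[3]=?,low[4]=?,low[5]=?,low[6]=?,low[7]=2,low[8]=0); scc=(scc[0]=2,scc[1]=1,scc[2]=3,scc[3]=?,scc[4]=?,scc[5]=?,scc[6]=?,scc[7]=0,scc[8]=2)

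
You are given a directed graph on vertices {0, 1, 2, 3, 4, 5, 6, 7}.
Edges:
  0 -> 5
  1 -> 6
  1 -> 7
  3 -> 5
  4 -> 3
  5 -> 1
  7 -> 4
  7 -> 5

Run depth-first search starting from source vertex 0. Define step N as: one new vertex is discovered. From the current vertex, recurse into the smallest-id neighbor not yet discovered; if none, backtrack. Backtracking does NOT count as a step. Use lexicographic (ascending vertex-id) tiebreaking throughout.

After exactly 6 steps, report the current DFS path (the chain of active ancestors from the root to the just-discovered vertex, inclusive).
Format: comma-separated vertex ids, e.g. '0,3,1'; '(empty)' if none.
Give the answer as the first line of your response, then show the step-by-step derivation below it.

0,5,1,7,4

step 1: discover 0; path=0; order=0
step 2: discover 5; path=0>5; order=0,5
step 3: discover 1; path=0>5>1; order=0,5,1
step 4: discover 6; path=0>5>1>6; order=0,5,1,6
step 5: discover 7; path=0>5>1>7; order=0,5,1,6,7
step 6: discover 4; path=0>5>1>7>4; order=0,5,1,6,7,4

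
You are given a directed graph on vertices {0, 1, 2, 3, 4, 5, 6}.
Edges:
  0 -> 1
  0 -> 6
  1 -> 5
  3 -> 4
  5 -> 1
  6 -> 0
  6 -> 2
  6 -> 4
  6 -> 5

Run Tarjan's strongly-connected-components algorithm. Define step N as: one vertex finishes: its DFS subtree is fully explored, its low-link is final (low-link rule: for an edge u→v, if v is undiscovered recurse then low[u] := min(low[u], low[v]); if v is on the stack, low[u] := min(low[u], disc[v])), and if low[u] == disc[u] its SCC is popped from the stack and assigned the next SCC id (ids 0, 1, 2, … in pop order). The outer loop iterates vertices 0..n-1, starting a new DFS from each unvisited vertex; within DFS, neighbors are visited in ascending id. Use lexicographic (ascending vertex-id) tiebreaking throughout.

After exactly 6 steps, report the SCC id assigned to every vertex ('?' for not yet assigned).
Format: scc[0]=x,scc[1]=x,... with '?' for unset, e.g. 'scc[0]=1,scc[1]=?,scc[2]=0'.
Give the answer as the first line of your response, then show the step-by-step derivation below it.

scc[0]=3,scc[1]=0,scc[2]=1,scc[3]=?,scc[4]=2,scc[5]=0,scc[6]=3

step 1: low=(low[0]=0,low[1]=1,low[2]=?,low[3]=?,low[4]=?,low[5]=1,low[6]=?); scc=(scc[0]=?,scc[1]=?,scc[2]=?,scc[3]=?,scc[4]=?,scc[5]=?,scc[6]=?)
step 2: low=(low[0]=0,low[1]=1,low[2]=?,low[3]=?,low[4]=?,low[5]=1,low[6]=?); scc=(scc[0]=?,scc[1]=0,scc[2]=?,scc[3]=?,scc[4]=?,scc[5]=0,scc[6]=?)
step 3: low=(low[0]=0,low[1]=1,low[2]=4,low[3]=?,low[4]=?,low[5]=1,low[6]=0); scc=(scc[0]=?,scc[1]=0,scc[2]=1,scc[3]=?,scc[4]=?,scc[5]=0,scc[6]=?)
step 4: low=(low[0]=0,low[1]=1,low[2]=4,low[3]=?,low[4]=5,low[5]=1,low[6]=0); scc=(scc[0]=?,scc[1]=0,scc[2]=1,scc[3]=?,scc[4]=2,scc[5]=0,scc[6]=?)
step 5: low=(low[0]=0,low[1]=1,low[2]=4,low[3]=?,low[4]=5,low[5]=1,low[6]=0); scc=(scc[0]=?,scc[1]=0,scc[2]=1,scc[3]=?,scc[4]=2,scc[5]=0,scc[6]=?)
step 6: low=(low[0]=0,low[1]=1,low[2]=4,low[3]=?,low[4]=5,low[5]=1,low[6]=0); scc=(scc[0]=3,scc[1]=0,scc[2]=1,scc[3]=?,scc[4]=2,scc[5]=0,scc[6]=3)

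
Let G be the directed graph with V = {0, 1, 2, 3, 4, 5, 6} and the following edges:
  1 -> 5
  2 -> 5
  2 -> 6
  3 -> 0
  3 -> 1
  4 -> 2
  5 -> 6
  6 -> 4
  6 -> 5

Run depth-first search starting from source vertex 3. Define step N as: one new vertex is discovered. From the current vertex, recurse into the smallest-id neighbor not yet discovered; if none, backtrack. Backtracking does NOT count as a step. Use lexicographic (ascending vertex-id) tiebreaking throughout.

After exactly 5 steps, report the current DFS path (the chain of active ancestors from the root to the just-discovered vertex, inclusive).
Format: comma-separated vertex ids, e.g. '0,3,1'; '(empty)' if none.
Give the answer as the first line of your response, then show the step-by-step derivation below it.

3,1,5,6

step 1: discover 3; path=3; order=3
step 2: discover 0; path=3>0; order=3,0
step 3: discover 1; path=3>1; order=3,0,1
step 4: discover 5; path=3>1>5; order=3,0,1,5
step 5: discover 6; path=3>1>5>6; order=3,0,1,5,6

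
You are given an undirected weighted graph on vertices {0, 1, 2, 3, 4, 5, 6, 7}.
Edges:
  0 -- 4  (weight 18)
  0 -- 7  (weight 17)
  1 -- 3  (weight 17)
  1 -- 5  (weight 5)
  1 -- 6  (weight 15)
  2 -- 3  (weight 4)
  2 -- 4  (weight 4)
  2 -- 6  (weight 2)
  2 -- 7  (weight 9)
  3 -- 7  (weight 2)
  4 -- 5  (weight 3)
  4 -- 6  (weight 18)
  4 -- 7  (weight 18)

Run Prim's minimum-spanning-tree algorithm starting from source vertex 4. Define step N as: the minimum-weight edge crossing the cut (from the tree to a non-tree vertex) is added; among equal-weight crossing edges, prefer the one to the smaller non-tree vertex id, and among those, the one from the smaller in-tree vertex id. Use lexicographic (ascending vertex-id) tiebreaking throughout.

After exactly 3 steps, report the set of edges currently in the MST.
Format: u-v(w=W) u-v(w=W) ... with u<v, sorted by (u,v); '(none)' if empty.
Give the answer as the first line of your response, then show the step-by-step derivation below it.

2-4(w=4) 2-6(w=2) 4-5(w=3)

step 1: add edge 4-5 (w=3); MST = {4-5(w=3)}
step 2: add edge 2-4 (w=4); MST = {2-4(w=4) 4-5(w=3)}
step 3: add edge 2-6 (w=2); MST = {2-4(w=4) 2-6(w=2) 4-5(w=3)}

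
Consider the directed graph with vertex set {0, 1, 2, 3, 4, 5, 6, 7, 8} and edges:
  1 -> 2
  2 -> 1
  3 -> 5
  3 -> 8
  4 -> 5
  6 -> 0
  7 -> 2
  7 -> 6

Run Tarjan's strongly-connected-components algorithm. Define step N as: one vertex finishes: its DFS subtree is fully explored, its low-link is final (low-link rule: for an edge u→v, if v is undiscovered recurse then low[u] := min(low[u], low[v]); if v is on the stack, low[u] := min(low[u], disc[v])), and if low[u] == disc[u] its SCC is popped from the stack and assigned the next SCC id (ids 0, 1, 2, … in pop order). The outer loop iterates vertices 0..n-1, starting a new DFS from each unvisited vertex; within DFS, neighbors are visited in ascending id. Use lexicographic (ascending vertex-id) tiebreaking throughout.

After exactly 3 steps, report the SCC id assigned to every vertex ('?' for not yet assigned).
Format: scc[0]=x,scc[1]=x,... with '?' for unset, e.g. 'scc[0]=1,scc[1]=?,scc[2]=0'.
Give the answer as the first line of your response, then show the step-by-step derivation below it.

scc[0]=0,scc[1]=1,scc[2]=1,scc[3]=?,scc[4]=?,scc[5]=?,scc[6]=?,scc[7]=?,scc[8]=?

step 1: low=(low[0]=0,low[1]=?,low[2]=?,low[3]=?,low[4]=?,low[5]=?,low[6]=?,low[7]=?,low[8]=?); scc=(scc[0]=0,scc[1]=?,scc[2]=?,scc[3]=?,scc[4]=?,scc[5]=?,scc[6]=?,scc[7]=?,scc[8]=?)
step 2: low=(low[0]=0,low[1]=1,low[2]=1,low[3]=?,low[4]=?,low[5]=?,low[6]=?,low[7]=?,low[8]=?); scc=(scc[0]=0,scc[1]=?,scc[2]=?,scc[3]=?,scc[4]=?,scc[5]=?,scc[6]=?,scc[7]=?,scc[8]=?)
step 3: low=(low[0]=0,low[1]=1,low[2]=1,low[3]=?,low[4]=?,low[5]=?,low[6]=?,low[7]=?,low[8]=?); scc=(scc[0]=0,scc[1]=1,scc[2]=1,scc[3]=?,scc[4]=?,scc[5]=?,scc[6]=?,scc[7]=?,scc[8]=?)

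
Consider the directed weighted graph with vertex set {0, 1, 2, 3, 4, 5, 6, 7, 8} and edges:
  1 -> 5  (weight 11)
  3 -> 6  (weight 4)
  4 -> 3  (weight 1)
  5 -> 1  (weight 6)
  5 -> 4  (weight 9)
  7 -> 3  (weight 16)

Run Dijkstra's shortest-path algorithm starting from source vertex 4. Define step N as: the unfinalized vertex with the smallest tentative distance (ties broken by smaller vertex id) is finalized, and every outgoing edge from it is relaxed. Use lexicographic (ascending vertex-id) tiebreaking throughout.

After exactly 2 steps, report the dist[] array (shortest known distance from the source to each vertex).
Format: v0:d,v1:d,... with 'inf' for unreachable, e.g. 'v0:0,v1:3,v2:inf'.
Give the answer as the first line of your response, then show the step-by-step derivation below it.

v0:inf,v1:inf,v2:inf,v3:1,v4:0,v5:inf,v6:5,v7:inf,v8:inf

step 1: dist = v0:inf,v1:inf,v2:inf,v3:1,v4:0,v5:inf,v6:inf,v7:inf,v8:inf
step 2: dist = v0:inf,v1:inf,v2:inf,v3:1,v4:0,v5:inf,v6:5,v7:inf,v8:inf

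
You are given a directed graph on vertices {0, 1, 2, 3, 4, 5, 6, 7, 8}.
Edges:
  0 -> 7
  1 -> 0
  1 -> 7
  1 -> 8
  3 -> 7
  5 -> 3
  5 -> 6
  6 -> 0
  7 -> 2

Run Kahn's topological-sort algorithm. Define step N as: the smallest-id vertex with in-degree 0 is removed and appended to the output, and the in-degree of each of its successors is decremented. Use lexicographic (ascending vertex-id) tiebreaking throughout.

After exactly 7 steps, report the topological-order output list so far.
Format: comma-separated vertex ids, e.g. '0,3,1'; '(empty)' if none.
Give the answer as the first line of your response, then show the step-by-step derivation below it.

1,4,5,3,6,0,7

step 1: output 1; order=[1]; indeg=(1,0,1,1,0,0,1,2,0)
step 2: output 4; order=[1,4]; indeg=(1,0,1,1,0,0,1,2,0)
step 3: output 5; order=[1,4,5]; indeg=(1,0,1,0,0,0,0,2,0)
step 4: output 3; order=[1,4,5,3]; indeg=(1,0,1,0,0,0,0,1,0)
step 5: output 6; order=[1,4,5,3,6]; indeg=(0,0,1,0,0,0,0,1,0)
step 6: output 0; order=[1,4,5,3,6,0]; indeg=(0,0,1,0,0,0,0,0,0)
step 7: output 7; order=[1,4,5,3,6,0,7]; indeg=(0,0,0,0,0,0,0,0,0)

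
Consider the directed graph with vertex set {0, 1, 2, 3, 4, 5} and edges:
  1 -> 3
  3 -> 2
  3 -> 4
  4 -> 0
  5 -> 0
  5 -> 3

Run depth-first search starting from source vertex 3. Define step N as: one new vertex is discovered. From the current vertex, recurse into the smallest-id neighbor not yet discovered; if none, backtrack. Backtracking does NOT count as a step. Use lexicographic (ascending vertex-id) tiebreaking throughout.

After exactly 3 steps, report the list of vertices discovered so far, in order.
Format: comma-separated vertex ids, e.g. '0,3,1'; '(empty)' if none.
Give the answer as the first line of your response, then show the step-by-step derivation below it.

3,2,4

step 1: discover 3; path=3; order=3
step 2: discover 2; path=3>2; order=3,2
step 3: discover 4; path=3>4; order=3,2,4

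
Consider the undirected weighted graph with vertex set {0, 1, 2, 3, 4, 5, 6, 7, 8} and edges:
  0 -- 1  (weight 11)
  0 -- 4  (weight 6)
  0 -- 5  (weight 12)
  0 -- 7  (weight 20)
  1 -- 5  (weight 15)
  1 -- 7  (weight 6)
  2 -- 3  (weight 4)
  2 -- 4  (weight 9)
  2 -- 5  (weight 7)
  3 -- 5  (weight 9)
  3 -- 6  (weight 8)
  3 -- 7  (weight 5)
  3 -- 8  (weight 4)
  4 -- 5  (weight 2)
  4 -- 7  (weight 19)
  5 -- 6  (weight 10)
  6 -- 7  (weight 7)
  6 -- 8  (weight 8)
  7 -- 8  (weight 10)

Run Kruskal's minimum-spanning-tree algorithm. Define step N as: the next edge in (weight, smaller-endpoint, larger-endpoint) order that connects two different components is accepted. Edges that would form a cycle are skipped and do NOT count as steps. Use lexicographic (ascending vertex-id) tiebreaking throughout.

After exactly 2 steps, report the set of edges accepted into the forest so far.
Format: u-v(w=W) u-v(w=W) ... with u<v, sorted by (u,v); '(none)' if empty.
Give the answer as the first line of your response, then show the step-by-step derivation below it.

2-3(w=4) 4-5(w=2)

step 1: add edge 4-5 (w=2); MST = {4-5(w=2)}
step 2: add edge 2-3 (w=4); MST = {2-3(w=4) 4-5(w=2)}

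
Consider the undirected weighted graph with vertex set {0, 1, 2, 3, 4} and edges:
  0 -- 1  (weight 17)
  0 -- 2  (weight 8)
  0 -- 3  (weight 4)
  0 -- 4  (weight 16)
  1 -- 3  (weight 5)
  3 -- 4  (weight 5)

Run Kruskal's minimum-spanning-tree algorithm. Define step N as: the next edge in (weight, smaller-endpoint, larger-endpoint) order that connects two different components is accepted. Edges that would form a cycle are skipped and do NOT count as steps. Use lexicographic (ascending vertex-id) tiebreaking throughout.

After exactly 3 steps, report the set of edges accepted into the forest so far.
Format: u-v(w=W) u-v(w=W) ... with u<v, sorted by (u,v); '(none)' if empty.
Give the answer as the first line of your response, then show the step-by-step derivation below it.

0-3(w=4) 1-3(w=5) 3-4(w=5)

step 1: add edge 0-3 (w=4); MST = {0-3(w=4)}
step 2: add edge 1-3 (w=5); MST = {0-3(w=4) 1-3(w=5)}
step 3: add edge 3-4 (w=5); MST = {0-3(w=4) 1-3(w=5) 3-4(w=5)}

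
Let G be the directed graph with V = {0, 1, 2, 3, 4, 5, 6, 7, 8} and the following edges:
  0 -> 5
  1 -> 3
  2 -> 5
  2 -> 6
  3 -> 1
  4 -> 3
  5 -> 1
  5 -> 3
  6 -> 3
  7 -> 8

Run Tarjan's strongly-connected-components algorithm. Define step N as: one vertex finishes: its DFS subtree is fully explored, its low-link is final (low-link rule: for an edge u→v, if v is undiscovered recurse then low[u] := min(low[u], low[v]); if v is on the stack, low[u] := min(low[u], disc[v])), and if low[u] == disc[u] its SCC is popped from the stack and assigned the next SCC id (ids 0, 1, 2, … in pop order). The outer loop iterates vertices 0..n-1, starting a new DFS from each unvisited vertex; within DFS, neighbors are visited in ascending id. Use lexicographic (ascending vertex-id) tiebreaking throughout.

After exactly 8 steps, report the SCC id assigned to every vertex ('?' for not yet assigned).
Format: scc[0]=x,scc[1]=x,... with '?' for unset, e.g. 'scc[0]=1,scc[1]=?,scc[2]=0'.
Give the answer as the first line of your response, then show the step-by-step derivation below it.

scc[0]=2,scc[1]=0,scc[2]=4,scc[3]=0,scc[4]=5,scc[5]=1,scc[6]=3,scc[7]=?,scc[8]=6

step 1: low=(low[0]=0,low[1]=2,low[2]=?,low[3]=2,low[4]=?,low[5]=1,low[6]=?,low[7]=?,low[8]=?); scc=(scc[0]=?,scc[1]=?,scc[2]=?,scc[3]=?,scc[4]=?,scc[5]=?,scc[6]=?,scc[7]=?,scc[8]=?)
step 2: low=(low[0]=0,low[1]=2,low[2]=?,low[3]=2,low[4]=?,low[5]=1,low[6]=?,low[7]=?,low[8]=?); scc=(scc[0]=?,scc[1]=0,scc[2]=?,scc[3]=0,scc[4]=?,scc[5]=?,scc[6]=?,scc[7]=?,scc[8]=?)
step 3: low=(low[0]=0,low[1]=2,low[2]=?,low[3]=2,low[4]=?,low[5]=1,low[6]=?,low[7]=?,low[8]=?); scc=(scc[0]=?,scc[1]=0,scc[2]=?,scc[3]=0,scc[4]=?,scc[5]=1,scc[6]=?,scc[7]=?,scc[8]=?)
step 4: low=(low[0]=0,low[1]=2,low[2]=?,low[3]=2,low[4]=?,low[5]=1,low[6]=?,low[7]=?,low[8]=?); scc=(scc[0]=2,scc[1]=0,scc[2]=?,scc[3]=0,scc[4]=?,scc[5]=1,scc[6]=?,scc[7]=?,scc[8]=?)
step 5: low=(low[0]=0,low[1]=2,low[2]=4,low[3]=2,low[4]=?,low[5]=1,low[6]=5,low[7]=?,low[8]=?); scc=(scc[0]=2,scc[1]=0,scc[2]=?,scc[3]=0,scc[4]=?,scc[5]=1,scc[6]=3,scc[7]=?,scc[8]=?)
step 6: low=(low[0]=0,low[1]=2,low[2]=4,low[3]=2,low[4]=?,low[5]=1,low[6]=5,low[7]=?,low[8]=?); scc=(scc[0]=2,scc[1]=0,scc[2]=4,scc[3]=0,scc[4]=?,scc[5]=1,scc[6]=3,scc[7]=?,scc[8]=?)
step 7: low=(low[0]=0,low[1]=2,low[2]=4,low[3]=2,low[4]=6,low[5]=1,low[6]=5,low[7]=?,low[8]=?); scc=(scc[0]=2,scc[1]=0,scc[2]=4,scc[3]=0,scc[4]=5,scc[5]=1,scc[6]=3,scc[7]=?,scc[8]=?)
step 8: low=(low[0]=0,low[1]=2,low[2]=4,low[3]=2,low[4]=6,low[5]=1,low[6]=5,low[7]=7,low[8]=8); scc=(scc[0]=2,scc[1]=0,scc[2]=4,scc[3]=0,scc[4]=5,scc[5]=1,scc[6]=3,scc[7]=?,scc[8]=6)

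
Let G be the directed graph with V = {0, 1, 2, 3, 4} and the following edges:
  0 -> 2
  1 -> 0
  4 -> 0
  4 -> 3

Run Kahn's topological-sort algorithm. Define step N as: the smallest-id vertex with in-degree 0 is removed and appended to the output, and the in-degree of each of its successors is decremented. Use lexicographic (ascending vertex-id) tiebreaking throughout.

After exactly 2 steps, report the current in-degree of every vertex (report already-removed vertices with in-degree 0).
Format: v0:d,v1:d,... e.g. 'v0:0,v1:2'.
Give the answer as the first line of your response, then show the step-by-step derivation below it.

v0:0,v1:0,v2:1,v3:0,v4:0

step 1: output 1; order=[1]; indeg=(1,0,1,1,0)
step 2: output 4; order=[1,4]; indeg=(0,0,1,0,0)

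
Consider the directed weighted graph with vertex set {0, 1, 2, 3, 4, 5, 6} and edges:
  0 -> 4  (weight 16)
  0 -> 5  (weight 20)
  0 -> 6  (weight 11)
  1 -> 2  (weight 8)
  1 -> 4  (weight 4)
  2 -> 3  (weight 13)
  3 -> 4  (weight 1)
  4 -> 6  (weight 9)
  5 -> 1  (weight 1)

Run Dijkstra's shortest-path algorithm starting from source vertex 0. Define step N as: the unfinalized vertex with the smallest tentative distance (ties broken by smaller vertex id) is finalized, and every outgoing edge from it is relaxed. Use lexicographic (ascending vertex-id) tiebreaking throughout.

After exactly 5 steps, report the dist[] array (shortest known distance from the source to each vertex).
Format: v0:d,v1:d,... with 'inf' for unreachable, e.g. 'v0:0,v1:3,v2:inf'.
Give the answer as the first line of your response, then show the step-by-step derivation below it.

v0:0,v1:21,v2:29,v3:inf,v4:16,v5:20,v6:11

step 1: dist = v0:0,v1:inf,v2:inf,v3:inf,v4:16,v5:20,v6:11
step 2: dist = v0:0,v1:inf,v2:inf,v3:inf,v4:16,v5:20,v6:11
step 3: dist = v0:0,v1:inf,v2:inf,v3:inf,v4:16,v5:20,v6:11
step 4: dist = v0:0,v1:21,v2:inf,v3:inf,v4:16,v5:20,v6:11
step 5: dist = v0:0,v1:21,v2:29,v3:inf,v4:16,v5:20,v6:11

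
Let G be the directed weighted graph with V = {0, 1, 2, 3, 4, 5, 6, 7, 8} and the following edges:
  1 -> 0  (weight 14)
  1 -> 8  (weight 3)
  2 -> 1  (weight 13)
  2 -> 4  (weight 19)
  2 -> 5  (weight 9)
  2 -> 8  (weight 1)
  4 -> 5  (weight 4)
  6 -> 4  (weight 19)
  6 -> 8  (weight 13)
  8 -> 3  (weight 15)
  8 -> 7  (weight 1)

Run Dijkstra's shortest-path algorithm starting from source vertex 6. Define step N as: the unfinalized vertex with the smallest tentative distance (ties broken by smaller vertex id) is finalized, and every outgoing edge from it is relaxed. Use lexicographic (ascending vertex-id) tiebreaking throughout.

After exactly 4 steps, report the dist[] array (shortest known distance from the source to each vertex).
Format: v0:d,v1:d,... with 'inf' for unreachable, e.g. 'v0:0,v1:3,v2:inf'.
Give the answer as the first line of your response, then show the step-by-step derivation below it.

v0:inf,v1:inf,v2:inf,v3:28,v4:19,v5:23,v6:0,v7:14,v8:13

step 1: dist = v0:inf,v1:inf,v2:inf,v3:inf,v4:19,v5:inf,v6:0,v7:inf,v8:13
step 2: dist = v0:inf,v1:inf,v2:inf,v3:28,v4:19,v5:inf,v6:0,v7:14,v8:13
step 3: dist = v0:inf,v1:inf,v2:inf,v3:28,v4:19,v5:inf,v6:0,v7:14,v8:13
step 4: dist = v0:inf,v1:inf,v2:inf,v3:28,v4:19,v5:23,v6:0,v7:14,v8:13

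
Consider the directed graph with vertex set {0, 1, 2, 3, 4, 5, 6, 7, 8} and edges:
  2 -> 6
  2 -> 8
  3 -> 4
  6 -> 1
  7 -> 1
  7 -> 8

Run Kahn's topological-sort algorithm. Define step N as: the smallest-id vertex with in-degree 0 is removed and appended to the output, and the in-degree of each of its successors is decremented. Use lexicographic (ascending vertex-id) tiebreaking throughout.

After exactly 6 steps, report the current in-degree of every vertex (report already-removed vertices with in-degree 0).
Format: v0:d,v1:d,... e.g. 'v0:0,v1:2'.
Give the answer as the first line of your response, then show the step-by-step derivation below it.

v0:0,v1:1,v2:0,v3:0,v4:0,v5:0,v6:0,v7:0,v8:1

step 1: output 0; order=[0]; indeg=(0,2,0,0,1,0,1,0,2)
step 2: output 2; order=[0,2]; indeg=(0,2,0,0,1,0,0,0,1)
step 3: output 3; order=[0,2,3]; indeg=(0,2,0,0,0,0,0,0,1)
step 4: output 4; order=[0,2,3,4]; indeg=(0,2,0,0,0,0,0,0,1)
step 5: output 5; order=[0,2,3,4,5]; indeg=(0,2,0,0,0,0,0,0,1)
step 6: output 6; order=[0,2,3,4,5,6]; indeg=(0,1,0,0,0,0,0,0,1)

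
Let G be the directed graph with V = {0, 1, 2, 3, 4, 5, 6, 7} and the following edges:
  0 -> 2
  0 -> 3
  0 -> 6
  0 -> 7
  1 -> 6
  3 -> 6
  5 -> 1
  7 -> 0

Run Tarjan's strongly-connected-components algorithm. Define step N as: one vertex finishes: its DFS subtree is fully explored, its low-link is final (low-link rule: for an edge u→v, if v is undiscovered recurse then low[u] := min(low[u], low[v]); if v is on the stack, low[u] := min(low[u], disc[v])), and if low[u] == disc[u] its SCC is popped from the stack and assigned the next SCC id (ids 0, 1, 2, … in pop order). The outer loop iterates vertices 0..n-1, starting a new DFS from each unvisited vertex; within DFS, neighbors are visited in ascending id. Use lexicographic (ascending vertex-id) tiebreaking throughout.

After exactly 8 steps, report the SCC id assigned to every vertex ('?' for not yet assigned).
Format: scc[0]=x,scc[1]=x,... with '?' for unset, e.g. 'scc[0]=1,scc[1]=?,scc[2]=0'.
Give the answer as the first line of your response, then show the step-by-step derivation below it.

scc[0]=3,scc[1]=4,scc[2]=0,scc[3]=2,scc[4]=5,scc[5]=6,scc[6]=1,scc[7]=3

step 1: low=(low[0]=0,low[1]=?,low[2]=1,low[3]=?,low[4]=?,low[5]=?,low[6]=?,low[7]=?); scc=(scc[0]=?,scc[1]=?,scc[2]=0,scc[3]=?,scc[4]=?,scc[5]=?,scc[6]=?,scc[7]=?)
step 2: low=(low[0]=0,low[1]=?,low[2]=1,low[3]=2,low[4]=?,low[5]=?,low[6]=3,low[7]=?); scc=(scc[0]=?,scc[1]=?,scc[2]=0,scc[3]=?,scc[4]=?,scc[5]=?,scc[6]=1,scc[7]=?)
step 3: low=(low[0]=0,low[1]=?,low[2]=1,low[3]=2,low[4]=?,low[5]=?,low[6]=3,low[7]=?); scc=(scc[0]=?,scc[1]=?,scc[2]=0,scc[3]=2,scc[4]=?,scc[5]=?,scc[6]=1,scc[7]=?)
step 4: low=(low[0]=0,low[1]=?,low[2]=1,low[3]=2,low[4]=?,low[5]=?,low[6]=3,low[7]=0); scc=(scc[0]=?,scc[1]=?,scc[2]=0,scc[3]=2,scc[4]=?,scc[5]=?,scc[6]=1,scc[7]=?)
step 5: low=(low[0]=0,low[1]=?,low[2]=1,low[3]=2,low[4]=?,low[5]=?,low[6]=3,low[7]=0); scc=(scc[0]=3,scc[1]=?,scc[2]=0,scc[3]=2,scc[4]=?,scc[5]=?,scc[6]=1,scc[7]=3)
step 6: low=(low[0]=0,low[1]=5,low[2]=1,low[3]=2,low[4]=?,low[5]=?,low[6]=3,low[7]=0); scc=(scc[0]=3,scc[1]=4,scc[2]=0,scc[3]=2,scc[4]=?,scc[5]=?,scc[6]=1,scc[7]=3)
step 7: low=(low[0]=0,low[1]=5,low[2]=1,low[3]=2,low[4]=6,low[5]=?,low[6]=3,low[7]=0); scc=(scc[0]=3,scc[1]=4,scc[2]=0,scc[3]=2,scc[4]=5,scc[5]=?,scc[6]=1,scc[7]=3)
step 8: low=(low[0]=0,low[1]=5,low[2]=1,low[3]=2,low[4]=6,low[5]=7,low[6]=3,low[7]=0); scc=(scc[0]=3,scc[1]=4,scc[2]=0,scc[3]=2,scc[4]=5,scc[5]=6,scc[6]=1,scc[7]=3)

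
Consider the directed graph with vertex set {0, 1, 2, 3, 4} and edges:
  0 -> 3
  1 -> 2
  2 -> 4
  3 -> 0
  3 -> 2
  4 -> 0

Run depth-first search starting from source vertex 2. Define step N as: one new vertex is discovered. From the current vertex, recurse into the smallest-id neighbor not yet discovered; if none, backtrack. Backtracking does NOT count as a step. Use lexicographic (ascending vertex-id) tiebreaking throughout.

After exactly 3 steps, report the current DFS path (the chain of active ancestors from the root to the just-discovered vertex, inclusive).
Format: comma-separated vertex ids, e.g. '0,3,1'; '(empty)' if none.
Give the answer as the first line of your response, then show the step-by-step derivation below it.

2,4,0

step 1: discover 2; path=2; order=2
step 2: discover 4; path=2>4; order=2,4
step 3: discover 0; path=2>4>0; order=2,4,0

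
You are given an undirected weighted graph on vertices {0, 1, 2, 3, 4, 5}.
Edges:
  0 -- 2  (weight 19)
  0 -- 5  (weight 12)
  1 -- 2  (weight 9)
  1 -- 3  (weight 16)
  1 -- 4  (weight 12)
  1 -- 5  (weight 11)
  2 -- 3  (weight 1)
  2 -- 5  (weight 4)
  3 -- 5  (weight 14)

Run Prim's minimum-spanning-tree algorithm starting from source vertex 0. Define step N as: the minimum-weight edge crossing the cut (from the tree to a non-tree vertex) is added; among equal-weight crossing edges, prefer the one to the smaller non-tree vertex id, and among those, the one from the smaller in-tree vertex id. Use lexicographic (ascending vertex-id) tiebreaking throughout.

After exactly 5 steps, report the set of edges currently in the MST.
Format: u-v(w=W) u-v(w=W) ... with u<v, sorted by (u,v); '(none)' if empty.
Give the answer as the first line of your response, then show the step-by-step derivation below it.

0-5(w=12) 1-2(w=9) 1-4(w=12) 2-3(w=1) 2-5(w=4)

step 1: add edge 0-5 (w=12); MST = {0-5(w=12)}
step 2: add edge 2-5 (w=4); MST = {0-5(w=12) 2-5(w=4)}
step 3: add edge 2-3 (w=1); MST = {0-5(w=12) 2-3(w=1) 2-5(w=4)}
step 4: add edge 1-2 (w=9); MST = {0-5(w=12) 1-2(w=9) 2-3(w=1) 2-5(w=4)}
step 5: add edge 1-4 (w=12); MST = {0-5(w=12) 1-2(w=9) 1-4(w=12) 2-3(w=1) 2-5(w=4)}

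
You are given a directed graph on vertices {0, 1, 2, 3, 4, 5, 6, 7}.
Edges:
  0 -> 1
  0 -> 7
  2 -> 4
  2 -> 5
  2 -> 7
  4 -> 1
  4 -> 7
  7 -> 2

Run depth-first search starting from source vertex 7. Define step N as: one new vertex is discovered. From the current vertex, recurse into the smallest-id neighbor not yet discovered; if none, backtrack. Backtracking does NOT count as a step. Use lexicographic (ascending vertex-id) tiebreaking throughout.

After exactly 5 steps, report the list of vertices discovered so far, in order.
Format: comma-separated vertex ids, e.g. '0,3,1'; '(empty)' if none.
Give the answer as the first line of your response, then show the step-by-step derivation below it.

7,2,4,1,5

step 1: discover 7; path=7; order=7
step 2: discover 2; path=7>2; order=7,2
step 3: discover 4; path=7>2>4; order=7,2,4
step 4: discover 1; path=7>2>4>1; order=7,2,4,1
step 5: discover 5; path=7>2>5; order=7,2,4,1,5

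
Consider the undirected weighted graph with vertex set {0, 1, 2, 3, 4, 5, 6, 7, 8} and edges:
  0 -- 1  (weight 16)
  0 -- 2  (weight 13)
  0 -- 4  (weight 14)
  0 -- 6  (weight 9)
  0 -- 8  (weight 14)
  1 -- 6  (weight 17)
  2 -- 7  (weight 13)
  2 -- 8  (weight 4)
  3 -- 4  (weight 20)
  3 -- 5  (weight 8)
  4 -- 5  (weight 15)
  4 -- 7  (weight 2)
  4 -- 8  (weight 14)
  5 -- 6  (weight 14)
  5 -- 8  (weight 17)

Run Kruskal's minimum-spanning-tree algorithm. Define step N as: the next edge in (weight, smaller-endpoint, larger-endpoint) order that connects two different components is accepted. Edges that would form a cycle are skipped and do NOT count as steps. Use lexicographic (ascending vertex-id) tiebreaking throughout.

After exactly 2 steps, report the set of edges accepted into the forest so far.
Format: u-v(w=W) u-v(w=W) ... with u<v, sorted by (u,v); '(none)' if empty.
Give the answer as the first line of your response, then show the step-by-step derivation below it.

2-8(w=4) 4-7(w=2)

step 1: add edge 4-7 (w=2); MST = {4-7(w=2)}
step 2: add edge 2-8 (w=4); MST = {2-8(w=4) 4-7(w=2)}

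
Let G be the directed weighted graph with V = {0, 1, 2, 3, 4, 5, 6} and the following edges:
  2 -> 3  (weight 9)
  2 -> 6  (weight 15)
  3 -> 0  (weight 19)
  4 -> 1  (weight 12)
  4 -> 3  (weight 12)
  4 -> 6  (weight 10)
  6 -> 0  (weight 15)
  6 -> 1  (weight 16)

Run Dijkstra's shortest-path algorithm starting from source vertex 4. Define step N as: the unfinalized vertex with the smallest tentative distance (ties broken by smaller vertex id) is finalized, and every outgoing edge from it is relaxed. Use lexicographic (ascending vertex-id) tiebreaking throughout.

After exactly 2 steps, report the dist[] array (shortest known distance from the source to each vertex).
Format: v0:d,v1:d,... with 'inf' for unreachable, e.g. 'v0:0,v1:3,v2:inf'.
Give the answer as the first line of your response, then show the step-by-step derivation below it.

v0:25,v1:12,v2:inf,v3:12,v4:0,v5:inf,v6:10

step 1: dist = v0:inf,v1:12,v2:inf,v3:12,v4:0,v5:inf,v6:10
step 2: dist = v0:25,v1:12,v2:inf,v3:12,v4:0,v5:inf,v6:10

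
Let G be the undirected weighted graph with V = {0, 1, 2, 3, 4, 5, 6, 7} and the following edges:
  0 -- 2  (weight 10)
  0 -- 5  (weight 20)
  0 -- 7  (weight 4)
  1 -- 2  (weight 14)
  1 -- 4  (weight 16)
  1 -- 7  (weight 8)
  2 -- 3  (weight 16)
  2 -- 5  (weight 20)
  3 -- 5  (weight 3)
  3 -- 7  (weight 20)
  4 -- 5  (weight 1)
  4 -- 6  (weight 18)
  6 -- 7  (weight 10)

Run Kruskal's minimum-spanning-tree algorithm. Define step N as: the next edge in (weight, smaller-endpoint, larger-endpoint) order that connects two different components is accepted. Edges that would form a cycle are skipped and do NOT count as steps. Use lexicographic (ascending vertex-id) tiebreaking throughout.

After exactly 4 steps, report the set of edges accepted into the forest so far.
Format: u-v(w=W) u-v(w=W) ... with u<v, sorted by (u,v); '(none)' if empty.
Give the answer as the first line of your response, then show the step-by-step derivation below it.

0-7(w=4) 1-7(w=8) 3-5(w=3) 4-5(w=1)

step 1: add edge 4-5 (w=1); MST = {4-5(w=1)}
step 2: add edge 3-5 (w=3); MST = {3-5(w=3) 4-5(w=1)}
step 3: add edge 0-7 (w=4); MST = {0-7(w=4) 3-5(w=3) 4-5(w=1)}
step 4: add edge 1-7 (w=8); MST = {0-7(w=4) 1-7(w=8) 3-5(w=3) 4-5(w=1)}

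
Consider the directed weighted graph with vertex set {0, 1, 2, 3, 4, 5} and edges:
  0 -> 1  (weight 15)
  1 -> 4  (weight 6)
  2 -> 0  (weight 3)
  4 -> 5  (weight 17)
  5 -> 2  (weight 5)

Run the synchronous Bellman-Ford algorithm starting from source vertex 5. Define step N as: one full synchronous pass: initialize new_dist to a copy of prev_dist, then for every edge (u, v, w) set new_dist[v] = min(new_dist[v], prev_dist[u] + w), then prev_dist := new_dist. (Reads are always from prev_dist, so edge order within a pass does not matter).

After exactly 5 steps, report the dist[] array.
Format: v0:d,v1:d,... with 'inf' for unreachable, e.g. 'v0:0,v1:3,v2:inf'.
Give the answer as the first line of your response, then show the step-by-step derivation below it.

v0:8,v1:23,v2:5,v3:inf,v4:29,v5:0

step 1: dist = v0:inf,v1:inf,v2:5,v3:inf,v4:inf,v5:0
step 2: dist = v0:8,v1:inf,v2:5,v3:inf,v4:inf,v5:0
step 3: dist = v0:8,v1:23,v2:5,v3:inf,v4:inf,v5:0
step 4: dist = v0:8,v1:23,v2:5,v3:inf,v4:29,v5:0
step 5: dist = v0:8,v1:23,v2:5,v3:inf,v4:29,v5:0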